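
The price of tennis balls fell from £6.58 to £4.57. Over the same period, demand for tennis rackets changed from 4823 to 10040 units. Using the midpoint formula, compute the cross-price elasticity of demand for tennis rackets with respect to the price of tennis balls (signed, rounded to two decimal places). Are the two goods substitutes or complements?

%ΔQ_{tennis rackets} = (10040 − 4823)/avg = 5217/7431.5 = 0.702011…
%ΔP_{tennis balls} = (4.57 − 6.58)/avg = -2.01/5.575 = -0.360538…
E_cross = (5217/7431.5) / (-2.01/5.575) = -1.9471…
E_cross < 0 ⇒ the goods are complements.

-1.95; complements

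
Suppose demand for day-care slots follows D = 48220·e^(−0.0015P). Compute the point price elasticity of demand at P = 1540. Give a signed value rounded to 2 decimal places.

-2.31

dD/dP = −0.0015·D = -7.17957. At P = 1540, D = 4786.38.
Ed = (dD/dP)·(P/D) = (-7.17957) × (1540/4786.38) = -2.31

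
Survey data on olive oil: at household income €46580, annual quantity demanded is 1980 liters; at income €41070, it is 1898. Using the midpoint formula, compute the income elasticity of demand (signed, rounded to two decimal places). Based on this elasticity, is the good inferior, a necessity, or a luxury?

0.34; necessity

%ΔQ = (1898 − 1980)/[( 1980 + 1898)/2] = -82/1939 = -0.042289…
%ΔIncome = (41070 − 46580)/[( 46580 + 41070)/2] = -5510/43825 = -0.125727…
E_income = (-82/1939) / (-5510/43825) = 0.3363…
0 < E_income < 1 ⇒ normal good, necessity.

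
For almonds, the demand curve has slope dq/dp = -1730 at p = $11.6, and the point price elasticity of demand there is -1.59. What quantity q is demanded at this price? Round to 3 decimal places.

12621.384

Ed = (dq/dp)·(p/q) ⇒ q = (dq/dp)·p/Ed = (-1730)·11.6/(-1.59) = 12621.38364…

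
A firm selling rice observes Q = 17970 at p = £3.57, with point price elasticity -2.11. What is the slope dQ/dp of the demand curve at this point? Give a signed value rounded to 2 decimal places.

-10620.92

Ed = (dQ/dp)·(p/Q) ⇒ dQ/dp = Ed·Q/p = (-2.11)·17970/3.57 = -10620.9243…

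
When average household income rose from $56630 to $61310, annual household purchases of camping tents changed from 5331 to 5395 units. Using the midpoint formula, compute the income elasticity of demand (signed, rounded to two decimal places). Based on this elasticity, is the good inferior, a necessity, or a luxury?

0.15; necessity

%ΔQ = (5395 − 5331)/[( 5331 + 5395)/2] = 64/5363 = 0.011933…
%ΔIncome = (61310 − 56630)/[( 56630 + 61310)/2] = 4680/58970 = 0.079362…
E_income = (64/5363) / (4680/58970) = 0.1503…
0 < E_income < 1 ⇒ normal good, necessity.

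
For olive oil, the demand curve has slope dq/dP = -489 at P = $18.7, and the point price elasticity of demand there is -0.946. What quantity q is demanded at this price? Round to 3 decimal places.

Ed = (dq/dP)·(P/q) ⇒ q = (dq/dP)·P/Ed = (-489)·18.7/(-0.946) = 9666.27906…

9666.279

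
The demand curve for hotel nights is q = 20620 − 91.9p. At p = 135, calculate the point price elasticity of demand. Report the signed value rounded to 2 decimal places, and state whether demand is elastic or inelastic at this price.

-1.51; elastic

dq/dp = −91.9. At p = 135, q = 20620 − 91.9(135) = 8213.5.
Ed = (dq/dp)·(p/q) = −91.9 × (135/8213.5) = -1.5105…
|Ed| = 1.51 > 1, so demand is elastic.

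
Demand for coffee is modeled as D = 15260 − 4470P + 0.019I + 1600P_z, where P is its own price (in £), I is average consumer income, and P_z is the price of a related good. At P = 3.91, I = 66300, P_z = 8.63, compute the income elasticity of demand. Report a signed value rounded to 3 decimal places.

At the given values, D = 15260 − 4470(3.91) + 0.019(66300) + 1600(8.63) = 12850.
∂D/∂I = 0.019.
E = (0.019) × (66300/12850) = 0.09803…

0.098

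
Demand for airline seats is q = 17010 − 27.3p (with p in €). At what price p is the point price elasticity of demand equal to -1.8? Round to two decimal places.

400.55

Ed = −27.3p/(17010 − 27.3p). Set this equal to -1.8:
27.3p = 1.8·(17010 − 27.3p) ⇒ 27.3p(1 + 1.8) = 1.8·17010
p = 1.8·17010 / (27.3·2.8) = 400.5494…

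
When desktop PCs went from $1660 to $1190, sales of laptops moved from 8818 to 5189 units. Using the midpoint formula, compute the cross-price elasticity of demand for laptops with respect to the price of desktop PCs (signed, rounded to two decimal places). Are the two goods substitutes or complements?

1.57; substitutes

%ΔQ_{laptops} = (5189 − 8818)/avg = -3629/7003.5 = -0.518169…
%ΔP_{desktop PCs} = (1190 − 1660)/avg = -470/1425 = -0.329824…
E_cross = (-3629/7003.5) / (-470/1425) = 1.5710…
E_cross > 0 ⇒ the goods are substitutes.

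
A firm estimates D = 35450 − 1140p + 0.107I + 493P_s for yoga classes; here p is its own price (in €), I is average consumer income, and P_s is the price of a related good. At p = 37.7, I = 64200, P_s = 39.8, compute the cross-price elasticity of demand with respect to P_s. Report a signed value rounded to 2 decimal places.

1.03

At the given values, D = 35450 − 1140(37.7) + 0.107(64200) + 493(39.8) = 18962.8.
∂D/∂P_s = 493.
E = (493) × (39.8/18962.8) = 1.0347…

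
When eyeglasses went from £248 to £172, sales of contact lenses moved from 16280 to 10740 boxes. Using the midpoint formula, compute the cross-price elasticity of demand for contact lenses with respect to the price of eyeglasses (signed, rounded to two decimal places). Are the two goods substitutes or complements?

1.13; substitutes

%ΔQ_{contact lenses} = (10740 − 16280)/avg = -5540/13510 = -0.410066…
%ΔP_{eyeglasses} = (172 − 248)/avg = -76/210 = -0.361904…
E_cross = (-5540/13510) / (-76/210) = 1.1330…
E_cross > 0 ⇒ the goods are substitutes.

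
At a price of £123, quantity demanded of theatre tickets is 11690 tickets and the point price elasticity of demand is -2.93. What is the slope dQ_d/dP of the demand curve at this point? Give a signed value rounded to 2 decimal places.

-278.47

Ed = (dQ_d/dP)·(P/Q_d) ⇒ dQ_d/dP = Ed·Q_d/P = (-2.93)·11690/123 = -278.4691…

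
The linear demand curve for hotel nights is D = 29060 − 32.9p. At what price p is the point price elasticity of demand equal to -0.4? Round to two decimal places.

252.37

Ed = −32.9p/(29060 − 32.9p). Set this equal to -0.4:
32.9p = 0.4·(29060 − 32.9p) ⇒ 32.9p(1 + 0.4) = 0.4·29060
p = 0.4·29060 / (32.9·1.4) = 252.3664…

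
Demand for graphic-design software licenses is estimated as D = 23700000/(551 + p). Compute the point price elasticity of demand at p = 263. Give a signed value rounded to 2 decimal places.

dD/dp = −23700000/(551 + p)² = -35.7684. At p = 263, D = 29115.5.
Ed = (dD/dp)·(p/D) = (-35.7684) × (263/29115.5) = -0.3230…

-0.32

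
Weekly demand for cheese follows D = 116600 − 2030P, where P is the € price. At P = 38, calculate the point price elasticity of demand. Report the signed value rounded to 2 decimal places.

-1.95

dD/dP = −2030. At P = 38, D = 116600 − 2030(38) = 39460.
Ed = (dD/dP)·(P/D) = −2030 × (38/39460) = -1.9548…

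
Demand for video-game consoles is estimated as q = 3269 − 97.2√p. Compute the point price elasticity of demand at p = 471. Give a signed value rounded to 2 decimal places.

-0.91

dq/dp = −97.2/(2√p) = -2.23937. At p = 471, q = 1159.51.
Ed = (dq/dp)·(p/q) = (-2.23937) × (471/1159.51) = -0.9096…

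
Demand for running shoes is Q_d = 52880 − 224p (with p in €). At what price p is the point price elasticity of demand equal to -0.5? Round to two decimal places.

78.69

Ed = −224p/(52880 − 224p). Set this equal to -0.5:
224p = 0.5·(52880 − 224p) ⇒ 224p(1 + 0.5) = 0.5·52880
p = 0.5·52880 / (224·1.5) = 78.6904…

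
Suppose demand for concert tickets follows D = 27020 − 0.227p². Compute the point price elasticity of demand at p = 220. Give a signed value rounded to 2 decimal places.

-1.37

dD/dp = −2·0.227·p = -99.88. At p = 220, D = 16033.2.
Ed = (dD/dp)·(p/D) = (-99.88) × (220/16033.2) = -1.3705…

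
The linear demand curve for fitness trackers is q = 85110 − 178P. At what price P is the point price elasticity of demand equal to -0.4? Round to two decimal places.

Ed = −178P/(85110 − 178P). Set this equal to -0.4:
178P = 0.4·(85110 − 178P) ⇒ 178P(1 + 0.4) = 0.4·85110
P = 0.4·85110 / (178·1.4) = 136.6131…

136.61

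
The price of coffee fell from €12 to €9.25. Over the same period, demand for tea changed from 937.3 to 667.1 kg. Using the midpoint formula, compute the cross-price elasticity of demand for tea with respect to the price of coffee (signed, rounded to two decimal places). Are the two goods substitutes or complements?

1.30; substitutes

%ΔQ_{tea} = (667.1 − 937.3)/avg = -270.2/802.2 = -0.336823…
%ΔP_{coffee} = (9.25 − 12)/avg = -2.75/10.625 = -0.258823…
E_cross = (-270.2/802.2) / (-2.75/10.625) = 1.3013…
E_cross > 0 ⇒ the goods are substitutes.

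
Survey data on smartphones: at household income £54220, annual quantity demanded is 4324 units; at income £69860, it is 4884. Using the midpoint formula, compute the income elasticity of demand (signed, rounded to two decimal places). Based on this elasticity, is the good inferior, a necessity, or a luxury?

0.48; necessity

%ΔQ = (4884 − 4324)/[( 4324 + 4884)/2] = 560/4604 = 0.121633…
%ΔIncome = (69860 − 54220)/[( 54220 + 69860)/2] = 15640/62040 = 0.252095…
E_income = (560/4604) / (15640/62040) = 0.4824…
0 < E_income < 1 ⇒ normal good, necessity.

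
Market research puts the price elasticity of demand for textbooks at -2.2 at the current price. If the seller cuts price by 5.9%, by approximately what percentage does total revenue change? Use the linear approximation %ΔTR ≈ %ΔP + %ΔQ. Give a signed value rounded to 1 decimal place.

%ΔQ ≈ Ed × %ΔP = (-2.2) × (-5.9%) = +12.9800%
%ΔTR ≈ %ΔP + %ΔQ = (-5.9%) + (+12.9800%) = +7.0800%

+7.1%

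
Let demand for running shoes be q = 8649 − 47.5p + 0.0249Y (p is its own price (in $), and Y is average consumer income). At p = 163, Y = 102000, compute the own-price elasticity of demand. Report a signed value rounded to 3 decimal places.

-2.247

At the given values, q = 8649 − 47.5(163) + 0.0249(102000) = 3446.3.
∂q/∂p = −47.5.
E = (-47.5) × (163/3446.3) = -2.24661…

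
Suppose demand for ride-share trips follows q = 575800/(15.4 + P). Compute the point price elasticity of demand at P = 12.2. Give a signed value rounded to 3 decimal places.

dq/dP = −575800/(15.4 + P)² = -755.881. At P = 12.2, q = 20862.3.
Ed = (dq/dP)·(P/q) = (-755.881) × (12.2/20862.3) = -0.44202…

-0.442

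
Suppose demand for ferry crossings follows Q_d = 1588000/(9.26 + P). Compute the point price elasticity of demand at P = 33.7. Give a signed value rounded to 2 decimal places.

dQ_d/dP = −1588000/(9.26 + P)² = -860.443. At P = 33.7, Q_d = 36964.6.
Ed = (dQ_d/dP)·(P/Q_d) = (-860.443) × (33.7/36964.6) = -0.7844…

-0.78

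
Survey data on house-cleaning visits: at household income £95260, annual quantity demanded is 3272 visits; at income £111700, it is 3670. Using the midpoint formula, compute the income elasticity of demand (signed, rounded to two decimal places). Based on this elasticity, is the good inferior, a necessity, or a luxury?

0.72; necessity

%ΔQ = (3670 − 3272)/[( 3272 + 3670)/2] = 398/3471 = 0.114664…
%ΔIncome = (111700 − 95260)/[( 95260 + 111700)/2] = 16440/103480 = 0.158871…
E_income = (398/3471) / (16440/103480) = 0.7217…
0 < E_income < 1 ⇒ normal good, necessity.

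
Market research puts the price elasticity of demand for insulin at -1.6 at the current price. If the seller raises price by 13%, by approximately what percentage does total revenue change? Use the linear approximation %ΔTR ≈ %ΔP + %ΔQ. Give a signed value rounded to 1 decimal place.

-7.8%

%ΔQ ≈ Ed × %ΔP = (-1.6) × (+13%) = -20.8000%
%ΔTR ≈ %ΔP + %ΔQ = (+13%) + (-20.8000%) = -7.8000%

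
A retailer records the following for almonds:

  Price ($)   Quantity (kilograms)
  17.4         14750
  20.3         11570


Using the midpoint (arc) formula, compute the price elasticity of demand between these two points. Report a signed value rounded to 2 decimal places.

-1.57

%ΔQ = (11570 − 14750) / [(14750 + 11570)/2] = -3180/13160 = -0.241641…
%ΔP = (20.3 − 17.4) / [(17.4 + 20.3)/2] = 2.9/18.85 = 0.153846…
Arc Ed = %ΔQ / %ΔP = (-3180/13160) / (2.9/18.85) = -1.5706…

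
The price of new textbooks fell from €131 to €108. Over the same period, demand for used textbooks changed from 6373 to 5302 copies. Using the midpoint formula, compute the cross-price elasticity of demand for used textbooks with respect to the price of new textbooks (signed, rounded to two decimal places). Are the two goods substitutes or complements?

0.95; substitutes

%ΔQ_{used textbooks} = (5302 − 6373)/avg = -1071/5837.5 = -0.183468…
%ΔP_{new textbooks} = (108 − 131)/avg = -23/119.5 = -0.192468…
E_cross = (-1071/5837.5) / (-23/119.5) = 0.9532…
E_cross > 0 ⇒ the goods are substitutes.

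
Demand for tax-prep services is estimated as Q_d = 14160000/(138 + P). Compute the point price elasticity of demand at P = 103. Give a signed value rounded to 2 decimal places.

-0.43

dQ_d/dP = −14160000/(138 + P)² = -243.797. At P = 103, Q_d = 58755.2.
Ed = (dQ_d/dP)·(P/Q_d) = (-243.797) × (103/58755.2) = -0.4273…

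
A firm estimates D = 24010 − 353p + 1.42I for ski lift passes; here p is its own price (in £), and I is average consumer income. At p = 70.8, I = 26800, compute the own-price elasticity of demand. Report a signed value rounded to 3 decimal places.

-0.674

At the given values, D = 24010 − 353(70.8) + 1.42(26800) = 37073.6.
∂D/∂p = −353.
E = (-353) × (70.8/37073.6) = -0.67412…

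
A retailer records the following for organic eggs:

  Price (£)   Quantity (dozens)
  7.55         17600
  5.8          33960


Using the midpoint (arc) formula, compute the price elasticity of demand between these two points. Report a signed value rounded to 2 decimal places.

%ΔQ = (33960 − 17600) / [(17600 + 33960)/2] = 16360/25780 = 0.634600…
%ΔP = (5.8 − 7.55) / [(7.55 + 5.8)/2] = -1.75/6.675 = -0.262172…
Arc Ed = %ΔQ / %ΔP = (16360/25780) / (-1.75/6.675) = -2.4205…

-2.42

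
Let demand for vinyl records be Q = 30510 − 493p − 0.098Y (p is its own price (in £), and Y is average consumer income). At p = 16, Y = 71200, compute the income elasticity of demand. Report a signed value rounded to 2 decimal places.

-0.45

At the given values, Q = 30510 − 493(16) − 0.098(71200) = 15644.4.
∂Q/∂Y = -0.098.
E = (-0.098) × (71200/15644.4) = -0.4460…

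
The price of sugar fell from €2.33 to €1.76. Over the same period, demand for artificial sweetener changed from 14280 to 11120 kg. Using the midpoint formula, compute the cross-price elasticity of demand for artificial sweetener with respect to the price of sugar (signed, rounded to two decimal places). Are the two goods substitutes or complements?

%ΔQ_{artificial sweetener} = (11120 − 14280)/avg = -3160/12700 = -0.248818…
%ΔP_{sugar} = (1.76 − 2.33)/avg = -0.57/2.045 = -0.278728…
E_cross = (-3160/12700) / (-0.57/2.045) = 0.8926…
E_cross > 0 ⇒ the goods are substitutes.

0.89; substitutes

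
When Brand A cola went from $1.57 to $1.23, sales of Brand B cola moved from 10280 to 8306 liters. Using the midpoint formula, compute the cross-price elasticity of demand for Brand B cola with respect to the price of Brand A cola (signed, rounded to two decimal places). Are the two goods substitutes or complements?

%ΔQ_{Brand B cola} = (8306 − 10280)/avg = -1974/9293 = -0.212417…
%ΔP_{Brand A cola} = (1.23 − 1.57)/avg = -0.34/1.4 = -0.242857…
E_cross = (-1974/9293) / (-0.34/1.4) = 0.8746…
E_cross > 0 ⇒ the goods are substitutes.

0.87; substitutes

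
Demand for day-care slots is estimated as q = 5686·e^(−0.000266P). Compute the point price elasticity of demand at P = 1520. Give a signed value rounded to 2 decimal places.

dq/dP = −0.000266·q = -1.00947. At P = 1520, q = 3795.01.
Ed = (dq/dP)·(P/q) = (-1.00947) × (1520/3795.01) = -0.4043…

-0.40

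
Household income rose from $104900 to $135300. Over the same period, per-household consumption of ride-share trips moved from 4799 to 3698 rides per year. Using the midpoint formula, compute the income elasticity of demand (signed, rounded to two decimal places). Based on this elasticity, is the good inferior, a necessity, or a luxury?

%ΔQ = (3698 − 4799)/[( 4799 + 3698)/2] = -1101/4248.5 = -0.259150…
%ΔIncome = (135300 − 104900)/[( 104900 + 135300)/2] = 30400/120100 = 0.253122…
E_income = (-1101/4248.5) / (30400/120100) = -1.0238…
E_income < 0 ⇒ inferior good.

-1.02; inferior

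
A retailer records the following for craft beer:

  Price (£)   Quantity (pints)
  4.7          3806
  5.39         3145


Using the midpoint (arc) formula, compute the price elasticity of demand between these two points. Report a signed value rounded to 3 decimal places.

-1.391

%ΔQ = (3145 − 3806) / [(3806 + 3145)/2] = -661/3475.5 = -0.190188…
%ΔP = (5.39 − 4.7) / [(4.7 + 5.39)/2] = 0.69/5.045 = 0.136769…
Arc Ed = %ΔQ / %ΔP = (-661/3475.5) / (0.69/5.045) = -1.39058…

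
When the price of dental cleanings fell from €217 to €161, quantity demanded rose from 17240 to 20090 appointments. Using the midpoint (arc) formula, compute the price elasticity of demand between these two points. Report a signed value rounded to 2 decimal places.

-0.52

%ΔQ = (20090 − 17240) / [(17240 + 20090)/2] = 2850/18665 = 0.152692…
%ΔP = (161 − 217) / [(217 + 161)/2] = -56/189 = -0.296296…
Arc Ed = %ΔQ / %ΔP = (2850/18665) / (-56/189) = -0.5153…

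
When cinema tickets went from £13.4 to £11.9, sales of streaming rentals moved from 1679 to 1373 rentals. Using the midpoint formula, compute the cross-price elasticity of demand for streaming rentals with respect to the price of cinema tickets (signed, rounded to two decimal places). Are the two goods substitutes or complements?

1.69; substitutes

%ΔQ_{streaming rentals} = (1373 − 1679)/avg = -306/1526 = -0.200524…
%ΔP_{cinema tickets} = (11.9 − 13.4)/avg = -1.5/12.65 = -0.118577…
E_cross = (-306/1526) / (-1.5/12.65) = 1.6910…
E_cross > 0 ⇒ the goods are substitutes.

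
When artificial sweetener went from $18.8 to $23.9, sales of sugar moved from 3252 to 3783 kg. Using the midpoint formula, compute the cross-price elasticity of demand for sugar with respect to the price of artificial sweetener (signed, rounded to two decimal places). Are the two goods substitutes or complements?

0.63; substitutes

%ΔQ_{sugar} = (3783 − 3252)/avg = 531/3517.5 = 0.150959…
%ΔP_{artificial sweetener} = (23.9 − 18.8)/avg = 5.1/21.35 = 0.238875…
E_cross = (531/3517.5) / (5.1/21.35) = 0.6319…
E_cross > 0 ⇒ the goods are substitutes.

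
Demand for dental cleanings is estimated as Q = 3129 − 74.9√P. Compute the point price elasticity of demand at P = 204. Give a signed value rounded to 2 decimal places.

dQ/dP = −74.9/(2√P) = -2.62202. At P = 204, Q = 2059.21.
Ed = (dQ/dP)·(P/Q) = (-2.62202) × (204/2059.21) = -0.2597…

-0.26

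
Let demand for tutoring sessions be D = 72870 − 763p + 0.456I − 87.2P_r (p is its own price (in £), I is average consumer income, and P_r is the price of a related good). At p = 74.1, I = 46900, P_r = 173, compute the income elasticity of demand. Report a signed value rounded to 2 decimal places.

0.94

At the given values, D = 72870 − 763(74.1) + 0.456(46900) − 87.2(173) = 22632.5.
∂D/∂I = 0.456.
E = (0.456) × (46900/22632.5) = 0.9449…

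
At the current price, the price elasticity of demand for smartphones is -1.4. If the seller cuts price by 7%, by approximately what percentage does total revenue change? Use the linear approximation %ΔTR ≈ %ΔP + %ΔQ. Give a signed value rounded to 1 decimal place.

+2.8%

%ΔQ ≈ Ed × %ΔP = (-1.4) × (-7%) = +9.8000%
%ΔTR ≈ %ΔP + %ΔQ = (-7%) + (+9.8000%) = +2.8000%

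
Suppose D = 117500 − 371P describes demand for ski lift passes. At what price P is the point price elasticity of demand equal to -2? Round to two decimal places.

211.14

Ed = −371P/(117500 − 371P). Set this equal to -2:
371P = 2·(117500 − 371P) ⇒ 371P(1 + 2) = 2·117500
P = 2·117500 / (371·3) = 211.1410…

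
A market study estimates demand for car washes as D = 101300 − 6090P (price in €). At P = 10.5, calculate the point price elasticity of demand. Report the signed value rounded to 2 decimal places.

dD/dP = −6090. At P = 10.5, D = 101300 − 6090(10.5) = 37355.
Ed = (dD/dP)·(P/D) = −6090 × (10.5/37355) = -1.7118…

-1.71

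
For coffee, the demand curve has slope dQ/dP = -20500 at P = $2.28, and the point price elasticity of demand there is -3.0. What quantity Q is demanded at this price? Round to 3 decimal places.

Ed = (dQ/dP)·(P/Q) ⇒ Q = (dQ/dP)·P/Ed = (-20500)·2.28/(-3.0) = 15580

15580.000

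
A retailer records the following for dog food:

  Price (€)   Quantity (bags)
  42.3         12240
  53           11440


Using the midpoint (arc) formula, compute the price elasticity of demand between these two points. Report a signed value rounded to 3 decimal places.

-0.301

%ΔQ = (11440 − 12240) / [(12240 + 11440)/2] = -800/11840 = -0.067567…
%ΔP = (53 − 42.3) / [(42.3 + 53)/2] = 10.7/47.65 = 0.224554…
Arc Ed = %ΔQ / %ΔP = (-800/11840) / (10.7/47.65) = -0.30089…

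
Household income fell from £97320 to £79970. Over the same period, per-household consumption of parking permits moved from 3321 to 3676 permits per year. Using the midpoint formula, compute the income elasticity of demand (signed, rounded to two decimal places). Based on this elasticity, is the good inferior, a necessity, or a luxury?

-0.52; inferior

%ΔQ = (3676 − 3321)/[( 3321 + 3676)/2] = 355/3498.5 = 0.101472…
%ΔIncome = (79970 − 97320)/[( 97320 + 79970)/2] = -17350/88645 = -0.195724…
E_income = (355/3498.5) / (-17350/88645) = -0.5184…
E_income < 0 ⇒ inferior good.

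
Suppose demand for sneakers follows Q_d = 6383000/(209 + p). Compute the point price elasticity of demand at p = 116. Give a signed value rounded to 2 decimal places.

dQ_d/dp = −6383000/(209 + p)² = -60.4308. At p = 116, Q_d = 19640.
Ed = (dQ_d/dp)·(p/Q_d) = (-60.4308) × (116/19640) = -0.3569…

-0.36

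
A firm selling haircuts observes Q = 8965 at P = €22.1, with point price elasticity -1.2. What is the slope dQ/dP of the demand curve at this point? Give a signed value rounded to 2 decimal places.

Ed = (dQ/dP)·(P/Q) ⇒ dQ/dP = Ed·Q/P = (-1.2)·8965/22.1 = -486.7873…

-486.79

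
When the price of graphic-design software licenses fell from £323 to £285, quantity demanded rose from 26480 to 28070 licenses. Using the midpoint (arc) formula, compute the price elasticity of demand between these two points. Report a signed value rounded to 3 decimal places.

%ΔQ = (28070 − 26480) / [(26480 + 28070)/2] = 1590/27275 = 0.058295…
%ΔP = (285 − 323) / [(323 + 285)/2] = -38/304 = -0.125
Arc Ed = %ΔQ / %ΔP = (1590/27275) / (-38/304) = -0.46636…

-0.466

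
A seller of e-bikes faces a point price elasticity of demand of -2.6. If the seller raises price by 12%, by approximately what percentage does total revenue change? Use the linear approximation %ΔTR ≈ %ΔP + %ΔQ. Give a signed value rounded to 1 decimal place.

-19.2%

%ΔQ ≈ Ed × %ΔP = (-2.6) × (+12%) = -31.2000%
%ΔTR ≈ %ΔP + %ΔQ = (+12%) + (-31.2000%) = -19.2000%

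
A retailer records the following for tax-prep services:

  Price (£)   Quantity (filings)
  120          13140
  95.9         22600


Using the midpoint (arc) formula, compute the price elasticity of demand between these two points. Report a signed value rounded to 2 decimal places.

%ΔQ = (22600 − 13140) / [(13140 + 22600)/2] = 9460/17870 = 0.529378…
%ΔP = (95.9 − 120) / [(120 + 95.9)/2] = -24.1/107.95 = -0.223251…
Arc Ed = %ΔQ / %ΔP = (9460/17870) / (-24.1/107.95) = -2.3712…

-2.37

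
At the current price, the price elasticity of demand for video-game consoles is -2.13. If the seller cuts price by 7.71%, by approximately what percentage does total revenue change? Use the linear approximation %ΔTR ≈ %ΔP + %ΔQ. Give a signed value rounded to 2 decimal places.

+8.71%

%ΔQ ≈ Ed × %ΔP = (-2.13) × (-7.71%) = +16.4223%
%ΔTR ≈ %ΔP + %ΔQ = (-7.71%) + (+16.4223%) = +8.7123%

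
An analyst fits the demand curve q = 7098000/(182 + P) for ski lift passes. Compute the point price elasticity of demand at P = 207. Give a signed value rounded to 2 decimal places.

-0.53

dq/dP = −7098000/(182 + P)² = -46.9069. At P = 207, q = 18246.8.
Ed = (dq/dP)·(P/q) = (-46.9069) × (207/18246.8) = -0.5321…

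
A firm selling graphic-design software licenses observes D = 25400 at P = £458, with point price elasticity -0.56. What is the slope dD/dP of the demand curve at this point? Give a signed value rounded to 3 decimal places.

-31.057

Ed = (dD/dP)·(P/D) ⇒ dD/dP = Ed·D/P = (-0.56)·25400/458 = -31.05676…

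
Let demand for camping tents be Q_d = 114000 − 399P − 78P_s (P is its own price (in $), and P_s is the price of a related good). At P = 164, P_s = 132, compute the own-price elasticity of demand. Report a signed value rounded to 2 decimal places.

-1.71

At the given values, Q_d = 114000 − 399(164) − 78(132) = 38268.
∂Q_d/∂P = −399.
E = (-399) × (164/38268) = -1.7099…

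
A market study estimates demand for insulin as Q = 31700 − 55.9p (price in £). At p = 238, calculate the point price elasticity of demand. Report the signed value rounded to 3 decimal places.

dQ/dp = −55.9. At p = 238, Q = 31700 − 55.9(238) = 18395.8.
Ed = (dQ/dp)·(p/Q) = −55.9 × (238/18395.8) = -0.72321…

-0.723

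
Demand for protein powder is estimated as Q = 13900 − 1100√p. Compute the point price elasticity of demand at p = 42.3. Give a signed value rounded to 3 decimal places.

-0.530

dQ/dp = −1100/(2√p) = -84.5654. At p = 42.3, Q = 6745.77.
Ed = (dQ/dp)·(p/Q) = (-84.5654) × (42.3/6745.77) = -0.53027…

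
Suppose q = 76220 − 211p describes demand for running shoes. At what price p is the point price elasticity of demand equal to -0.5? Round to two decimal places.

120.41

Ed = −211p/(76220 − 211p). Set this equal to -0.5:
211p = 0.5·(76220 − 211p) ⇒ 211p(1 + 0.5) = 0.5·76220
p = 0.5·76220 / (211·1.5) = 120.4107…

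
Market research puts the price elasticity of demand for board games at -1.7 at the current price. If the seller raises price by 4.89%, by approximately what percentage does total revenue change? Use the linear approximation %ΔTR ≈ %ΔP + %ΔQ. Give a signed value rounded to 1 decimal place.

-3.4%

%ΔQ ≈ Ed × %ΔP = (-1.7) × (+4.89%) = -8.3130%
%ΔTR ≈ %ΔP + %ΔQ = (+4.89%) + (-8.3130%) = -3.4230%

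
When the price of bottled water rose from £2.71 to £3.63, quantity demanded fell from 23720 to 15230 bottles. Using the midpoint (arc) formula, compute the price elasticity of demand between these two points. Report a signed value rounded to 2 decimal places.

-1.50

%ΔQ = (15230 − 23720) / [(23720 + 15230)/2] = -8490/19475 = -0.435943…
%ΔP = (3.63 − 2.71) / [(2.71 + 3.63)/2] = 0.92/3.17 = 0.290220…
Arc Ed = %ΔQ / %ΔP = (-8490/19475) / (0.92/3.17) = -1.5021…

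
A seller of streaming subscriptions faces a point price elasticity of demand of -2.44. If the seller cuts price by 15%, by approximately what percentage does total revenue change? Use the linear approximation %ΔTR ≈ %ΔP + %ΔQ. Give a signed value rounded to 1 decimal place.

+21.6%

%ΔQ ≈ Ed × %ΔP = (-2.44) × (-15%) = +36.6000%
%ΔTR ≈ %ΔP + %ΔQ = (-15%) + (+36.6000%) = +21.6000%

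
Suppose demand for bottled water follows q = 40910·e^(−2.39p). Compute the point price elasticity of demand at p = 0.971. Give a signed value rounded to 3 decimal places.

-2.321

dq/dp = −2.39·q = -9602.06. At p = 0.971, q = 4017.6.
Ed = (dq/dp)·(p/q) = (-9602.06) × (0.971/4017.6) = -2.32069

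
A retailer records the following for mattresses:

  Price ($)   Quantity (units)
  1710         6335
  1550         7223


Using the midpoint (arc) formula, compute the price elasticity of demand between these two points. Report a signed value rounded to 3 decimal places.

%ΔQ = (7223 − 6335) / [(6335 + 7223)/2] = 888/6779 = 0.130992…
%ΔP = (1550 − 1710) / [(1710 + 1550)/2] = -160/1630 = -0.098159…
Arc Ed = %ΔQ / %ΔP = (888/6779) / (-160/1630) = -1.33448…

-1.334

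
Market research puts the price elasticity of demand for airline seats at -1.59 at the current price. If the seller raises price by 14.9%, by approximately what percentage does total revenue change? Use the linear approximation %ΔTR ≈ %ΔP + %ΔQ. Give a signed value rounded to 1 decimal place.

%ΔQ ≈ Ed × %ΔP = (-1.59) × (+14.9%) = -23.6910%
%ΔTR ≈ %ΔP + %ΔQ = (+14.9%) + (-23.6910%) = -8.7910%

-8.8%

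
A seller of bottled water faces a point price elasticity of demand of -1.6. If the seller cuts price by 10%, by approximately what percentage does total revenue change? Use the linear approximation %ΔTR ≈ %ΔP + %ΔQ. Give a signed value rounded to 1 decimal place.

%ΔQ ≈ Ed × %ΔP = (-1.6) × (-10%) = +16.0000%
%ΔTR ≈ %ΔP + %ΔQ = (-10%) + (+16.0000%) = +6.0000%

+6.0%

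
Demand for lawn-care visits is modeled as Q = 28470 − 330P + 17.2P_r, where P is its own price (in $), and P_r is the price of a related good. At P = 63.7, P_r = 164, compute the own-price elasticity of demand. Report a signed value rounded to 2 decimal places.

At the given values, Q = 28470 − 330(63.7) + 17.2(164) = 10269.8.
∂Q/∂P = −330.
E = (-330) × (63.7/10269.8) = -2.0468…

-2.05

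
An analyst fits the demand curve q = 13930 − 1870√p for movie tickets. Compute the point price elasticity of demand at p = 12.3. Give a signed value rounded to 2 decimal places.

dq/dp = −1870/(2√p) = -266.599. At p = 12.3, q = 7371.66.
Ed = (dq/dp)·(p/q) = (-266.599) × (12.3/7371.66) = -0.4448…

-0.44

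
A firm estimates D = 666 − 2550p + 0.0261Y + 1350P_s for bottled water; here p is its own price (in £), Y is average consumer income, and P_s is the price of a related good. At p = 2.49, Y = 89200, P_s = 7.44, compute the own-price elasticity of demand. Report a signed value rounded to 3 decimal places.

-0.949

At the given values, D = 666 − 2550(2.49) + 0.0261(89200) + 1350(7.44) = 6688.62.
∂D/∂p = −2550.
E = (-2550) × (2.49/6688.62) = -0.94929…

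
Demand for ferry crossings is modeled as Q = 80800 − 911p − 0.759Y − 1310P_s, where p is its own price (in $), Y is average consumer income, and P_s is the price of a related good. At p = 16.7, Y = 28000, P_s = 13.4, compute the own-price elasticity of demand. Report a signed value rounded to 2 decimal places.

-0.57

At the given values, Q = 80800 − 911(16.7) − 0.759(28000) − 1310(13.4) = 26780.3.
∂Q/∂p = −911.
E = (-911) × (16.7/26780.3) = -0.5680…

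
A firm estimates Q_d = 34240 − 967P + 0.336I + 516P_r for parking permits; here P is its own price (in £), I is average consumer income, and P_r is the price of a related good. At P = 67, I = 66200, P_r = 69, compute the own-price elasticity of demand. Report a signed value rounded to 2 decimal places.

At the given values, Q_d = 34240 − 967(67) + 0.336(66200) + 516(69) = 27298.2.
∂Q_d/∂P = −967.
E = (-967) × (67/27298.2) = -2.3733…

-2.37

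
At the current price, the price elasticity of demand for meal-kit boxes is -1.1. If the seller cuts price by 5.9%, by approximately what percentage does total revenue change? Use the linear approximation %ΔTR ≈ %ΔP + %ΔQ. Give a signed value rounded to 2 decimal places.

%ΔQ ≈ Ed × %ΔP = (-1.1) × (-5.9%) = +6.4900%
%ΔTR ≈ %ΔP + %ΔQ = (-5.9%) + (+6.4900%) = +0.5900%

+0.59%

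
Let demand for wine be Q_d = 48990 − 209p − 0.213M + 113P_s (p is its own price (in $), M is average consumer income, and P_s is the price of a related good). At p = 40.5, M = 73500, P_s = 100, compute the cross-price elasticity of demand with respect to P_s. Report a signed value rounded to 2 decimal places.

At the given values, Q_d = 48990 − 209(40.5) − 0.213(73500) + 113(100) = 36170.
∂Q_d/∂P_s = 113.
E = (113) × (100/36170) = 0.3124…

0.31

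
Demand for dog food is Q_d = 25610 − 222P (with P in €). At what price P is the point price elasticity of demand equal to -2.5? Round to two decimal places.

82.40

Ed = −222P/(25610 − 222P). Set this equal to -2.5:
222P = 2.5·(25610 − 222P) ⇒ 222P(1 + 2.5) = 2.5·25610
P = 2.5·25610 / (222·3.5) = 82.4002…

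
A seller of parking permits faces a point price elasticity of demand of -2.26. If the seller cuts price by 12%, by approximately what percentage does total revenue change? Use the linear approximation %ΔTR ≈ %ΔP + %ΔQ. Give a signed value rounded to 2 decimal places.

%ΔQ ≈ Ed × %ΔP = (-2.26) × (-12%) = +27.1200%
%ΔTR ≈ %ΔP + %ΔQ = (-12%) + (+27.1200%) = +15.1200%

+15.12%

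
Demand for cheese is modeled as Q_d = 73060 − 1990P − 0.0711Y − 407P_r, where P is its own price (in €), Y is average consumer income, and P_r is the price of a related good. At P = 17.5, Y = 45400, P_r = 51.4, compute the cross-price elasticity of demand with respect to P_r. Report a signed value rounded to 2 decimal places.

At the given values, Q_d = 73060 − 1990(17.5) − 0.0711(45400) − 407(51.4) = 14087.26.
∂Q_d/∂P_r = -407.
E = (-407) × (51.4/14087.26) = -1.4850…

-1.49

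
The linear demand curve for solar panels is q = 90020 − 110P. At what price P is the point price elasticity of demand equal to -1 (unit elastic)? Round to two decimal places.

409.18

Ed = −110P/(90020 − 110P). Set this equal to -1:
110P = 1·(90020 − 110P) ⇒ 110P(1 + 1) = 1·90020
P = 1·90020 / (110·2) = 409.1818…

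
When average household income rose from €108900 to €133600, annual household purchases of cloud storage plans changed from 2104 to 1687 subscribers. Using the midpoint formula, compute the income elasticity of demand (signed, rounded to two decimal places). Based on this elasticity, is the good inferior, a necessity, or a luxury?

-1.08; inferior

%ΔQ = (1687 − 2104)/[( 2104 + 1687)/2] = -417/1895.5 = -0.219994…
%ΔIncome = (133600 − 108900)/[( 108900 + 133600)/2] = 24700/121250 = 0.203711…
E_income = (-417/1895.5) / (24700/121250) = -1.0799…
E_income < 0 ⇒ inferior good.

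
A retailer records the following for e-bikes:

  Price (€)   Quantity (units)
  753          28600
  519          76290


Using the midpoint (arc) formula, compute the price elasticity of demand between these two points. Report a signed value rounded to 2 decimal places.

%ΔQ = (76290 − 28600) / [(28600 + 76290)/2] = 47690/52445 = 0.909333…
%ΔP = (519 − 753) / [(753 + 519)/2] = -234/636 = -0.367924…
Arc Ed = %ΔQ / %ΔP = (47690/52445) / (-234/636) = -2.4715…

-2.47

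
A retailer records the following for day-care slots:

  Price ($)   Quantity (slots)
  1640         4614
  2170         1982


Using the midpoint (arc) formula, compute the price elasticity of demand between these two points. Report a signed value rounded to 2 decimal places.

%ΔQ = (1982 − 4614) / [(4614 + 1982)/2] = -2632/3298 = -0.798059…
%ΔP = (2170 − 1640) / [(1640 + 2170)/2] = 530/1905 = 0.278215…
Arc Ed = %ΔQ / %ΔP = (-2632/3298) / (530/1905) = -2.8684…

-2.87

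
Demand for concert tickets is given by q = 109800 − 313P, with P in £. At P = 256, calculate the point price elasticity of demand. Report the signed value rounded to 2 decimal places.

-2.70

dq/dP = −313. At P = 256, q = 109800 − 313(256) = 29672.
Ed = (dq/dP)·(P/q) = −313 × (256/29672) = -2.7004…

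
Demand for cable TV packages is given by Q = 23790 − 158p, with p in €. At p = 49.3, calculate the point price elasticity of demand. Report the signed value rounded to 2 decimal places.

dQ/dp = −158. At p = 49.3, Q = 23790 − 158(49.3) = 16000.6.
Ed = (dQ/dp)·(p/Q) = −158 × (49.3/16000.6) = -0.4868…

-0.49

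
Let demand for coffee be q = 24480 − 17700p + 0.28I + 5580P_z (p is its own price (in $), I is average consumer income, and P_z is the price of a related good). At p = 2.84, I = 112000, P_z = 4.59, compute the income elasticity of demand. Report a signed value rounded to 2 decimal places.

At the given values, q = 24480 − 17700(2.84) + 0.28(112000) + 5580(4.59) = 31184.2.
∂q/∂I = 0.28.
E = (0.28) × (112000/31184.2) = 1.0056…

1.01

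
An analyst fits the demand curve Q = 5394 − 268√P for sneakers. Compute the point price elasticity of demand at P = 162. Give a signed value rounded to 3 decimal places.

dQ/dP = −268/(2√P) = -10.528. At P = 162, Q = 1982.92.
Ed = (dQ/dP)·(P/Q) = (-10.528) × (162/1982.92) = -0.86011…

-0.860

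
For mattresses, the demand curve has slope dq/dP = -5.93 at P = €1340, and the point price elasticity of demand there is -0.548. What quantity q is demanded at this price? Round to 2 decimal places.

14500.36

Ed = (dq/dP)·(P/q) ⇒ q = (dq/dP)·P/Ed = (-5.93)·1340/(-0.548) = 14500.3649…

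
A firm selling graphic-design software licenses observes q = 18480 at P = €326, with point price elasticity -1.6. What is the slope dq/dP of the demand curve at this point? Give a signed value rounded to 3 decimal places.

-90.699

Ed = (dq/dP)·(P/q) ⇒ dq/dP = Ed·q/P = (-1.6)·18480/326 = -90.69938…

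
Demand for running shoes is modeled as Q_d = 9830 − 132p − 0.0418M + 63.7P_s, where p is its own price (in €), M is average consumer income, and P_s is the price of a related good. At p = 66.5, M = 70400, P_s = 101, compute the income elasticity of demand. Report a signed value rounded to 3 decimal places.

-0.648

At the given values, Q_d = 9830 − 132(66.5) − 0.0418(70400) + 63.7(101) = 4542.98.
∂Q_d/∂M = -0.0418.
E = (-0.0418) × (70400/4542.98) = -0.64775…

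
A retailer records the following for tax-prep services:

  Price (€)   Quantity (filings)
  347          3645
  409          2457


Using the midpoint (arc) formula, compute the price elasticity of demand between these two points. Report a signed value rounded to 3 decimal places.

%ΔQ = (2457 − 3645) / [(3645 + 2457)/2] = -1188/3051 = -0.389380…
%ΔP = (409 − 347) / [(347 + 409)/2] = 62/378 = 0.164021…
Arc Ed = %ΔQ / %ΔP = (-1188/3051) / (62/378) = -2.37396…

-2.374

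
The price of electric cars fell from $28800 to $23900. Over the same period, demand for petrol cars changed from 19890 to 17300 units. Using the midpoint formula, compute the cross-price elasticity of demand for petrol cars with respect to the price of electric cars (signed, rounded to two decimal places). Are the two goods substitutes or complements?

%ΔQ_{petrol cars} = (17300 − 19890)/avg = -2590/18595 = -0.139284…
%ΔP_{electric cars} = (23900 − 28800)/avg = -4900/26350 = -0.185958…
E_cross = (-2590/18595) / (-4900/26350) = 0.7490…
E_cross > 0 ⇒ the goods are substitutes.

0.75; substitutes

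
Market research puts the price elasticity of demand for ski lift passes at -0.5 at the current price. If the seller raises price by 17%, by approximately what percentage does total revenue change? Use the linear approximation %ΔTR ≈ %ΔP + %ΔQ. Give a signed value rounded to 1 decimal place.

%ΔQ ≈ Ed × %ΔP = (-0.5) × (+17%) = -8.5000%
%ΔTR ≈ %ΔP + %ΔQ = (+17%) + (-8.5000%) = +8.5000%

+8.5%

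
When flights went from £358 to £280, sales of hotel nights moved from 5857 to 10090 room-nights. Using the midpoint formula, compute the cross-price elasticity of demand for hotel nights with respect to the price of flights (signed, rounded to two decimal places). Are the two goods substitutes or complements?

-2.17; complements

%ΔQ_{hotel nights} = (10090 − 5857)/avg = 4233/7973.5 = 0.530883…
%ΔP_{flights} = (280 − 358)/avg = -78/319 = -0.244514…
E_cross = (4233/7973.5) / (-78/319) = -2.1711…
E_cross < 0 ⇒ the goods are complements.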